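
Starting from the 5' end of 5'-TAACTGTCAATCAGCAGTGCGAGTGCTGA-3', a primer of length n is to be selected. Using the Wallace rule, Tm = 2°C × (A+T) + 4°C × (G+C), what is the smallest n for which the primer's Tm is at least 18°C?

First 6 bases: TAACTG → Tm = 16°C (< 18°C)
First 7 bases: TAACTGT → Tm = 18°C (≥ 18°C)
Each additional base adds 2°C (A/T) or 4°C (G/C), so Tm is non-decreasing in n; n = 7 is the first length to reach 18°C.

n = 7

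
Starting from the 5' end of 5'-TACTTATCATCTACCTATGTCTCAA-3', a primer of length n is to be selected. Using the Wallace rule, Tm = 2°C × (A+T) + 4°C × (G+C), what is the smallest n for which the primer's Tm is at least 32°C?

n = 13

First 12 bases: TACTTATCATCT → Tm = 30°C (< 32°C)
First 13 bases: TACTTATCATCTA → Tm = 32°C (≥ 32°C)
Each additional base adds 2°C (A/T) or 4°C (G/C), so Tm is non-decreasing in n; n = 13 is the first length to reach 32°C.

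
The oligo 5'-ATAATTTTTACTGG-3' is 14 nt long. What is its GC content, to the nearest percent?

21%

Counting bases: A=4, G=2, C=1, T=7
G+C = 2 + 1 = 3 out of 14 bases
%GC = 3/14 × 100 = 21.43% ≈ 21%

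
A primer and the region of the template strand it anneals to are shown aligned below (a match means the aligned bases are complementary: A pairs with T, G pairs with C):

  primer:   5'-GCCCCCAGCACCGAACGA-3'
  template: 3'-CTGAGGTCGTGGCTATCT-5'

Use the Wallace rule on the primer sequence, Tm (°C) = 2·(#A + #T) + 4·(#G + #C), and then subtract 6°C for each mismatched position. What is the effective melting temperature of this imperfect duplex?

Primer base counts: A=5, T=0, G=4, C=9 → A+T=5, G+C=13
Perfect-match Tm = 2(5) + 4(13) = 10 + 52 = 62°C
Mismatches (positions where the bases are not complementary): 4 (at positions 2, 4, 15, 16)
Effective Tm = 62 − 4×6 = 62 − 24 = 38°C

38°C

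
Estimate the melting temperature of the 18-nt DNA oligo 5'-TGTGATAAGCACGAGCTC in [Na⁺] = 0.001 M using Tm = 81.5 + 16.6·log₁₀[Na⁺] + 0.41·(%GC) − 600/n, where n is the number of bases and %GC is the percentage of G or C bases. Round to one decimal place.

Length n = 18. Scanning the sequence gives A=5, G=5, C=4, T=4.
G+C = 9, so %GC = 9/18 × 100 = 50%
Salt term: 16.6 × (-3) = -49.8
GC term: 0.41 × 50 = 20.5; length term: −600/18 = −33.333
Tm = 81.5 + (-49.8) + 20.5 − 33.333 = 18.867 → 18.9°C

18.9°C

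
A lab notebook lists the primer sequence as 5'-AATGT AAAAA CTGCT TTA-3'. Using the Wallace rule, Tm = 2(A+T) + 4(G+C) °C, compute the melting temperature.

44°C

Counting bases: G=2, C=2, A=8, T=6
So N_AT = 14 and N_GC = 4.
Tm = 2(14) + 4(4) = 28 + 16 = 44°C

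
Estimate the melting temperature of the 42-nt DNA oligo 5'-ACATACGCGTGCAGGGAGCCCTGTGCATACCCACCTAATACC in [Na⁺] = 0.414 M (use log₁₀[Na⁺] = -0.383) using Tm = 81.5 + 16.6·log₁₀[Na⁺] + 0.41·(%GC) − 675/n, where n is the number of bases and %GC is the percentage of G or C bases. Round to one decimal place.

Length n = 42. Scanning the sequence gives T=7, G=9, A=11, C=15.
G+C = 24, so %GC = 24/42 × 100 = 57.143%
Salt term: 16.6 × (-0.383) = -6.358
GC term: 0.41 × 57.143 = 23.429; length term: −675/42 = −16.071
Tm = 81.5 + (-6.358) + 23.429 − 16.071 = 82.5 → 82.5°C

82.5°C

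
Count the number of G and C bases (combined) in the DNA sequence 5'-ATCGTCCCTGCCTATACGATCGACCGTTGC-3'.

17

Counting bases: A=5, T=8, C=11, G=6
G+C = 6 + 11 = 17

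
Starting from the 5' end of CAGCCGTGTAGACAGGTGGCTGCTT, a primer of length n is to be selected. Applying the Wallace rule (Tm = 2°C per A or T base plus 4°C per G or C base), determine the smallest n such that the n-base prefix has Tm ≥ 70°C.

n = 22

First 21 bases: CAGCCGTGTAGACAGGTGGCT → Tm = 68°C (< 70°C)
First 22 bases: CAGCCGTGTAGACAGGTGGCTG → Tm = 72°C (≥ 70°C)
Since every base adds ≥2°C, Tm only increases with n, so the threshold is first crossed at n = 22.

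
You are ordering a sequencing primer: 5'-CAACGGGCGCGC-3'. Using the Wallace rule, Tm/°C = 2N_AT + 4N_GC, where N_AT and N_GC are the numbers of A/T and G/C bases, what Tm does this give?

44°C

Base counts: A=2, T=0, C=5, G=5
So N_AT = 2 and N_GC = 10.
Tm = 2×2 + 4×10 = 44°C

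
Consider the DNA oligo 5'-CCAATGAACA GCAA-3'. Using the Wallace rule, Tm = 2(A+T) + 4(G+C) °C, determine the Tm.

40°C

Base counts: C=4, G=2, T=1, A=7
So N_AT = 8 and N_GC = 6.
Tm = 2(8) + 4(6) = 16 + 24 = 40°C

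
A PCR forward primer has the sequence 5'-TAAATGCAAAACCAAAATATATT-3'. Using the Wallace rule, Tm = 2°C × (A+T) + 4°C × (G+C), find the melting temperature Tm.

54°C

T=6, C=3, A=13, G=1
AT pairs contribute 19, GC pairs contribute 4.
Tm = 4·4 + 2·19 = 16 + 38 = 54°C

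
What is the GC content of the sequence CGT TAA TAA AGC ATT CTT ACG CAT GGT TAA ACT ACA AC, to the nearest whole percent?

Counting bases: A=14, G=5, T=11, C=8
G+C = 5 + 8 = 13 out of 38 bases
%GC = 13/38 × 100 = 34.21% ≈ 34%

34%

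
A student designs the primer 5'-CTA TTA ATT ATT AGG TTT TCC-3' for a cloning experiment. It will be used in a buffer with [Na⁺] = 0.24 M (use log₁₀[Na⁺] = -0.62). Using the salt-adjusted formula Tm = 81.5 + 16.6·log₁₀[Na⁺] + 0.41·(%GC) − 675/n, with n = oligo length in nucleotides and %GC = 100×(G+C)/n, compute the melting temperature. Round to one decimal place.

Length n = 21. C=3, T=11, A=5, G=2
G+C = 5, so %GC = 5/21 × 100 = 23.81%
Salt term: 16.6 × (-0.62) = -10.292
GC term: 0.41 × 23.81 = 9.762; length term: −675/21 = −32.143
Tm = 81.5 + (-10.292) + 9.762 − 32.143 = 48.827 → 48.8°C

48.8°C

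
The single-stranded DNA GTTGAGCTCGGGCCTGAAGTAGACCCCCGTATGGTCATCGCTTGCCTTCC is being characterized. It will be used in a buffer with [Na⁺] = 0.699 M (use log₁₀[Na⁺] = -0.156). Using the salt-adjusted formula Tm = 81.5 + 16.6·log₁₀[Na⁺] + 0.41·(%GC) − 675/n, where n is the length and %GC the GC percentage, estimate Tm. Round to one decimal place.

Length n = 50. Counting bases: C=16, T=13, G=14, A=7
G+C = 30, so %GC = 30/50 × 100 = 60%
Salt term: 16.6 × (-0.156) = -2.59
GC term: 0.41 × 60 = 24.6; length term: −675/50 = −13.5
Tm = 81.5 + (-2.59) + 24.6 − 13.5 = 90.01 → 90.0°C

90.0°C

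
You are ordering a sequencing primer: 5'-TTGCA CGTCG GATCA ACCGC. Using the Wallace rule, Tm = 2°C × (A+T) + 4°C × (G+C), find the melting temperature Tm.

64°C

Base counts: T=4, C=7, G=5, A=4
A+T = 8, G+C = 12
Tm = 2(8) + 4(12) = 16 + 48 = 64°C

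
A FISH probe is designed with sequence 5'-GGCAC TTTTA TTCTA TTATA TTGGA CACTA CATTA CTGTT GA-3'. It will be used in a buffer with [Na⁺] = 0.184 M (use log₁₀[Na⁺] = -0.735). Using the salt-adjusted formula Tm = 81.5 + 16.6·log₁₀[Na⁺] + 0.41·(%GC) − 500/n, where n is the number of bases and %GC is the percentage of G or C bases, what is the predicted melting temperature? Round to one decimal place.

Length n = 42. Counting bases: A=11, T=18, C=7, G=6
G+C = 13, so %GC = 13/42 × 100 = 30.952%
Salt term: 16.6 × (-0.735) = -12.201
GC term: 0.41 × 30.952 = 12.69; length term: −500/42 = −11.905
Tm = 81.5 + (-12.201) + 12.69 − 11.905 = 70.084 → 70.1°C

70.1°C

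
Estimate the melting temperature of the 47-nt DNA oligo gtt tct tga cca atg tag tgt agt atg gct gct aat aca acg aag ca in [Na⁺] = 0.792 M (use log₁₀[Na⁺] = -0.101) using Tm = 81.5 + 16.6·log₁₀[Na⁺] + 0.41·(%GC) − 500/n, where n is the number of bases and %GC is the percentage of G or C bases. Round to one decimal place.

85.8°C

Length n = 47. Base counts: A=14, G=11, T=14, C=8
G+C = 19, so %GC = 19/47 × 100 = 40.426%
Salt term: 16.6 × (-0.101) = -1.677
GC term: 0.41 × 40.426 = 16.575; length term: −500/47 = −10.638
Tm = 81.5 + (-1.677) + 16.575 − 10.638 = 85.76 → 85.8°C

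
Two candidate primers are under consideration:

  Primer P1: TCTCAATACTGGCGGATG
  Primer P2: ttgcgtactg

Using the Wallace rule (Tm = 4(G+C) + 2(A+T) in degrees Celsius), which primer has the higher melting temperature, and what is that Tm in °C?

Primer P1, 54°C

Primer P1: A+T=9, G+C=9 → Tm = 2(9)+4(9) = 54°C
Primer P2: A+T=5, G+C=5 → Tm = 2(5)+4(5) = 30°C
54°C vs 30°C → primer P1 is higher.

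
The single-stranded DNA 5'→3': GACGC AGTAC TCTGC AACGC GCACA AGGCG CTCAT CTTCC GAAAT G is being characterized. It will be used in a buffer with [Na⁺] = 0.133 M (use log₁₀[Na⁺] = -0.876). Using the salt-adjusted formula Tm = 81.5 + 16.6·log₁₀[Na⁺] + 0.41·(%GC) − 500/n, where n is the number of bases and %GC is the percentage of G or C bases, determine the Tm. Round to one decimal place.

79.3°C

Length n = 46. Scanning the sequence gives T=8, C=15, G=11, A=12.
G+C = 26, so %GC = 26/46 × 100 = 56.522%
Salt term: 16.6 × (-0.876) = -14.542
GC term: 0.41 × 56.522 = 23.174; length term: −500/46 = −10.87
Tm = 81.5 + (-14.542) + 23.174 − 10.87 = 79.262 → 79.3°C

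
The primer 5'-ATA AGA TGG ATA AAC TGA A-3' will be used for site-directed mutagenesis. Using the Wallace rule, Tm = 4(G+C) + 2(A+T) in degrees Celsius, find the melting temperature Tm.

48°C

Base counts: G=4, T=4, C=1, A=10
AT pairs contribute 14, GC pairs contribute 5.
Tm = 2×14 + 4×5 = 48°C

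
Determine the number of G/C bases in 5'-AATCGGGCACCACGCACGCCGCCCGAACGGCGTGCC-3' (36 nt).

27

Counting bases: C=16, G=11, T=2, A=7
Total G or C: 11 + 16 = 27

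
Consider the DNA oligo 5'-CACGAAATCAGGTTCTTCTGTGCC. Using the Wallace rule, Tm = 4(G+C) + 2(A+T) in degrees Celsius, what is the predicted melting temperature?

Base counts: C=7, T=7, G=5, A=5
AT pairs contribute 12, GC pairs contribute 12.
Tm = 2(12) + 4(12) = 24 + 48 = 72°C

72°C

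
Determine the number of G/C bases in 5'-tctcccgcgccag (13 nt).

Scanning the sequence gives T=2, G=3, A=1, C=7.
Total G or C: 3 + 7 = 10

10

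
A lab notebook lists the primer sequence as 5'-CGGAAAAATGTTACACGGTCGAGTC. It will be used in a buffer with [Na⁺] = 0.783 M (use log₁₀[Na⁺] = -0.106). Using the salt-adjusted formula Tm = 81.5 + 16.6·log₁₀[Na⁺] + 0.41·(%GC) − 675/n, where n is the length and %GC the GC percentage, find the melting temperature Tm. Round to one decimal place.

Length n = 25. Counting bases: T=5, C=5, A=8, G=7
G+C = 12, so %GC = 12/25 × 100 = 48%
Salt term: 16.6 × (-0.106) = -1.76
GC term: 0.41 × 48 = 19.68; length term: −675/25 = −27
Tm = 81.5 + (-1.76) + 19.68 − 27 = 72.42 → 72.4°C

72.4°C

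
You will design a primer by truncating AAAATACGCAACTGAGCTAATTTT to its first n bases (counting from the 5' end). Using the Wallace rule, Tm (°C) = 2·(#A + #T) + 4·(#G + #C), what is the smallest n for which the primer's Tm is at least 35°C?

n = 14

First 13 bases: AAAATACGCAACT → Tm = 34°C (< 35°C)
First 14 bases: AAAATACGCAACTG → Tm = 38°C (≥ 35°C)
Since every base adds ≥2°C, Tm only increases with n, so the threshold is first crossed at n = 14.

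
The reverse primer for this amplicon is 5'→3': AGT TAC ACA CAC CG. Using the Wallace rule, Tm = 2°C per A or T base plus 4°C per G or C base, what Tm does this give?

42°C

Scanning the sequence gives G=2, C=5, A=5, T=2.
A+T = 7, G+C = 7
Tm = 2×7 + 4×7 = 42°C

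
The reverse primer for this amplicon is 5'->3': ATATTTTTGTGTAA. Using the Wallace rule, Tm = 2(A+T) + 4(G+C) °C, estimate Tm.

32°C

C=0, T=8, G=2, A=4
AT pairs contribute 12, GC pairs contribute 2.
Tm = 2×12 + 4×2 = 32°C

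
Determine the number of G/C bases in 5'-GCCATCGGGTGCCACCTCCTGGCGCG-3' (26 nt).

Base counts: C=11, G=9, T=4, A=2
G+C = 9 + 11 = 20

20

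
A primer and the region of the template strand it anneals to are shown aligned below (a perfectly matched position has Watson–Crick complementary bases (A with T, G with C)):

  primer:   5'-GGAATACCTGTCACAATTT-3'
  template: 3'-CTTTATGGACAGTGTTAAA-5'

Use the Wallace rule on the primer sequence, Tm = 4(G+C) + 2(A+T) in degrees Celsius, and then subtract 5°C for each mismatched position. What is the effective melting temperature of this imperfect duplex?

Primer base counts: A=6, T=6, G=3, C=4 → A+T=12, G+C=7
Perfect-match Tm = 2(12) + 4(7) = 24 + 28 = 52°C
Mismatches (positions where the bases are not complementary): 1 (at position 2)
Effective Tm = 52 − 1×5 = 52 − 5 = 47°C

47°C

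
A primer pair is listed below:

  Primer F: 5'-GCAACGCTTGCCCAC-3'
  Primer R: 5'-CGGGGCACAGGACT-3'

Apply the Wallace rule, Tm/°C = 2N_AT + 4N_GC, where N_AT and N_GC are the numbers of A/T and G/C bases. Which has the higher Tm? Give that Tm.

Primer F, 50°C

Primer F: A+T=5, G+C=10 → Tm = 2(5)+4(10) = 50°C
Primer R: A+T=4, G+C=10 → Tm = 2(4)+4(10) = 48°C
50°C vs 48°C → primer F is higher.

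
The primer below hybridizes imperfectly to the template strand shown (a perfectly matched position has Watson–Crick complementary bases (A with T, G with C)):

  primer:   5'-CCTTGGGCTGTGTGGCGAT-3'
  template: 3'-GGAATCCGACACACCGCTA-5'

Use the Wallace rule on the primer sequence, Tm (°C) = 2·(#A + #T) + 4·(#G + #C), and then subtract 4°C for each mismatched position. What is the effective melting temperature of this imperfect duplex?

58°C

Primer base counts: A=1, T=6, G=8, C=4 → A+T=7, G+C=12
Perfect-match Tm = 2(7) + 4(12) = 14 + 48 = 62°C
Mismatches (positions where the bases are not complementary): 1 (at position 5)
Effective Tm = 62 − 1×4 = 62 − 4 = 58°C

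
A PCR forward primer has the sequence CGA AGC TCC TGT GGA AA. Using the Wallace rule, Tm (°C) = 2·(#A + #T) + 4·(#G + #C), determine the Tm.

A=5, C=4, T=3, G=5
So N_AT = 8 and N_GC = 9.
Tm = 4·9 + 2·8 = 36 + 16 = 52°C

52°C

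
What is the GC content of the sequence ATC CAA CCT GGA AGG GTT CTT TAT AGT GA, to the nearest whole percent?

Counting bases: A=8, C=5, T=9, G=7
G+C = 7 + 5 = 12 out of 29 bases
%GC = 12/29 × 100 = 41.38% ≈ 41%

41%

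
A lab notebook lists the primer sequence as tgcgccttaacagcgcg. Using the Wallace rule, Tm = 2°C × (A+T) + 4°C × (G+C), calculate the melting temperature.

56°C

Scanning the sequence gives A=3, C=6, G=5, T=3.
AT pairs contribute 6, GC pairs contribute 11.
Tm = 2×6 + 4×11 = 56°C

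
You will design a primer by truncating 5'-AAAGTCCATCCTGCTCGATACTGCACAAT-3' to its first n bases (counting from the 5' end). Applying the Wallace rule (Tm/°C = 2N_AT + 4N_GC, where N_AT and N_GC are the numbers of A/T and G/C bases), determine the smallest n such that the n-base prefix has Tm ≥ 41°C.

First 13 bases: AAAGTCCATCCTG → Tm = 38°C (< 41°C)
First 14 bases: AAAGTCCATCCTGC → Tm = 42°C (≥ 41°C)
Each additional base adds 2°C (A/T) or 4°C (G/C), so Tm is non-decreasing in n; n = 14 is the first length to reach 41°C.

n = 14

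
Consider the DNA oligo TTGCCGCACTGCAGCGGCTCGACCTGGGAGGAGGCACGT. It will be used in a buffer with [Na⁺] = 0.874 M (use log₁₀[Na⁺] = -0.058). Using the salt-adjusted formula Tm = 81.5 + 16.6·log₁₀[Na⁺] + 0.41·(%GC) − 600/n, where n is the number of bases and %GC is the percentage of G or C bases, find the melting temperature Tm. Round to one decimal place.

Length n = 39. Counting bases: C=12, A=6, G=15, T=6
G+C = 27, so %GC = 27/39 × 100 = 69.231%
Salt term: 16.6 × (-0.058) = -0.963
GC term: 0.41 × 69.231 = 28.385; length term: −600/39 = −15.385
Tm = 81.5 + (-0.963) + 28.385 − 15.385 = 93.537 → 93.5°C

93.5°C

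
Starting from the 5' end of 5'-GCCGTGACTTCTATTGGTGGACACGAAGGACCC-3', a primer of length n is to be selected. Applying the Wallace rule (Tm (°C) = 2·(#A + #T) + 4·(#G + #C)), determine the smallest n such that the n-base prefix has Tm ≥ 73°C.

First 23 bases: GCCGTGACTTCTATTGGTGGACA → Tm = 70°C (< 73°C)
First 24 bases: GCCGTGACTTCTATTGGTGGACAC → Tm = 74°C (≥ 73°C)
Since every base adds ≥2°C, Tm only increases with n, so the threshold is first crossed at n = 24.

n = 24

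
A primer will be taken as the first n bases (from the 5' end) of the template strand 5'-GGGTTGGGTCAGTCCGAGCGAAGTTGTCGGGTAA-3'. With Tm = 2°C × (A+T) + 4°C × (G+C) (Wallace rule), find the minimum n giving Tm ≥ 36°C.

n = 11

First 10 bases: GGGTTGGGTC → Tm = 34°C (< 36°C)
First 11 bases: GGGTTGGGTCA → Tm = 36°C (≥ 36°C)
Since every base adds ≥2°C, Tm only increases with n, so the threshold is first crossed at n = 11.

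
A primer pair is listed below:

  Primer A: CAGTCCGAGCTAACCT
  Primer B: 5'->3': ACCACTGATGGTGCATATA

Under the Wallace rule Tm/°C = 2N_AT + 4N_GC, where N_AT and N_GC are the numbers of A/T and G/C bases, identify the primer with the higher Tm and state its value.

Primer B, 54°C

Primer A: A+T=7, G+C=9 → Tm = 2(7)+4(9) = 50°C
Primer B: A+T=11, G+C=8 → Tm = 2(11)+4(8) = 54°C
50°C vs 54°C → primer B is higher.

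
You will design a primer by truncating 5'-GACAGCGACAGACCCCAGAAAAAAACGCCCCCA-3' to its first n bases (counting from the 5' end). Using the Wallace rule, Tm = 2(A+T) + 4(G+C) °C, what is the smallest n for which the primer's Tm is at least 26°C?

n = 8

First 7 bases: GACAGCG → Tm = 24°C (< 26°C)
First 8 bases: GACAGCGA → Tm = 26°C (≥ 26°C)
Each additional base adds 2°C (A/T) or 4°C (G/C), so Tm is non-decreasing in n; n = 8 is the first length to reach 26°C.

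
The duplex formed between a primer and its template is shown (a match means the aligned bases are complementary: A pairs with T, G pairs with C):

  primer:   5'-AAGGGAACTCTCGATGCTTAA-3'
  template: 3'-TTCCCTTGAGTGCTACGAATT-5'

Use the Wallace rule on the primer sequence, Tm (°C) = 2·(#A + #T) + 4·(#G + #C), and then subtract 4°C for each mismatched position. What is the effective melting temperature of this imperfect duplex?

56°C

Primer base counts: A=7, T=5, G=5, C=4 → A+T=12, G+C=9
Perfect-match Tm = 2(12) + 4(9) = 24 + 36 = 60°C
Mismatches (positions where the bases are not complementary): 1 (at position 11)
Effective Tm = 60 − 1×4 = 60 − 4 = 56°C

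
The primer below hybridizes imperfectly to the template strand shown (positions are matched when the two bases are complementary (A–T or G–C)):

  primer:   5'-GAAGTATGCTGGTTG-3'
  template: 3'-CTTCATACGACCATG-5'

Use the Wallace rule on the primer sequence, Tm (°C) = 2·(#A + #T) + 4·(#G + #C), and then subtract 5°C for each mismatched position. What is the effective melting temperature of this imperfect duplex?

Primer base counts: A=3, T=5, G=6, C=1 → A+T=8, G+C=7
Perfect-match Tm = 2(8) + 4(7) = 16 + 28 = 44°C
Mismatches (positions where the bases are not complementary): 2 (at positions 14, 15)
Effective Tm = 44 − 2×5 = 44 − 10 = 34°C

34°C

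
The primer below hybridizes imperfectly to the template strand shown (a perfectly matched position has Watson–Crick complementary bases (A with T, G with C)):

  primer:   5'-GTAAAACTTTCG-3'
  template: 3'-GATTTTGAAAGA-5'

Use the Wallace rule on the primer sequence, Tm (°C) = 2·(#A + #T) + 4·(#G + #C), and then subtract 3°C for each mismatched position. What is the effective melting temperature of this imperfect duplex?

26°C

Primer base counts: A=4, T=4, G=2, C=2 → A+T=8, G+C=4
Perfect-match Tm = 2(8) + 4(4) = 16 + 16 = 32°C
Mismatches (positions where the bases are not complementary): 2 (at positions 1, 12)
Effective Tm = 32 − 2×3 = 32 − 6 = 26°C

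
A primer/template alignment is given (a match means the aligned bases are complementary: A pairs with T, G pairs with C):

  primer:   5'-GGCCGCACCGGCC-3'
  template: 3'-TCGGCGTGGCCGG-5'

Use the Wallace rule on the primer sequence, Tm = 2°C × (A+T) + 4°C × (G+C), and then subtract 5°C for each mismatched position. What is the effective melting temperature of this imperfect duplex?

Primer base counts: A=1, T=0, G=5, C=7 → A+T=1, G+C=12
Perfect-match Tm = 2(1) + 4(12) = 2 + 48 = 50°C
Mismatches (positions where the bases are not complementary): 1 (at position 1)
Effective Tm = 50 − 1×5 = 50 − 5 = 45°C

45°C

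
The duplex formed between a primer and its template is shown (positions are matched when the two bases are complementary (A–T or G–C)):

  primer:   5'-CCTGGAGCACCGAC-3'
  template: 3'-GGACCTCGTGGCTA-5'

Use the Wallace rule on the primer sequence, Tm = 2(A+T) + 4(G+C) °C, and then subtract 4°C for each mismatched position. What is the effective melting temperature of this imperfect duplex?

Primer base counts: A=3, T=1, G=4, C=6 → A+T=4, G+C=10
Perfect-match Tm = 2(4) + 4(10) = 8 + 40 = 48°C
Mismatches (positions where the bases are not complementary): 1 (at position 14)
Effective Tm = 48 − 1×4 = 48 − 4 = 44°C

44°C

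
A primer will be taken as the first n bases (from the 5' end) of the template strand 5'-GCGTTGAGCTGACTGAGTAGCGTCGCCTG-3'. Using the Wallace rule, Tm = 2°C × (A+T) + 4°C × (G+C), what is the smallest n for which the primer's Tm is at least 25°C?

First 7 bases: GCGTTGA → Tm = 22°C (< 25°C)
First 8 bases: GCGTTGAG → Tm = 26°C (≥ 25°C)
Since every base adds ≥2°C, Tm only increases with n, so the threshold is first crossed at n = 8.

n = 8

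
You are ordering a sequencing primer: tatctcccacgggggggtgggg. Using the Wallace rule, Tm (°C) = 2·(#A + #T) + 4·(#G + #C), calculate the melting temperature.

Base counts: A=2, T=4, G=11, C=5
A+T = 6, G+C = 16
Tm = 2×6 + 4×16 = 76°C

76°C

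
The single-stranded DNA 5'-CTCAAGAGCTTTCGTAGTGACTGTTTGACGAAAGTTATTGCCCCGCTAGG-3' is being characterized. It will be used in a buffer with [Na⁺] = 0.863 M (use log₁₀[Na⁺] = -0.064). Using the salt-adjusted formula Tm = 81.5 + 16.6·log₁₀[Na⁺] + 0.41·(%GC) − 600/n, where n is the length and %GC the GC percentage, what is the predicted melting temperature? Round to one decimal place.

Length n = 50. Scanning the sequence gives G=13, C=11, A=11, T=15.
G+C = 24, so %GC = 24/50 × 100 = 48%
Salt term: 16.6 × (-0.064) = -1.062
GC term: 0.41 × 48 = 19.68; length term: −600/50 = −12
Tm = 81.5 + (-1.062) + 19.68 − 12 = 88.118 → 88.1°C

88.1°C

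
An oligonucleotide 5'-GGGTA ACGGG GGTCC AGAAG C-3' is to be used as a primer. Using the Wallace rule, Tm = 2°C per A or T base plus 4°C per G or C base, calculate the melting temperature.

Counting bases: A=5, C=4, G=10, T=2
A+T = 7, G+C = 14
Tm = 2×7 + 4×14 = 70°C

70°C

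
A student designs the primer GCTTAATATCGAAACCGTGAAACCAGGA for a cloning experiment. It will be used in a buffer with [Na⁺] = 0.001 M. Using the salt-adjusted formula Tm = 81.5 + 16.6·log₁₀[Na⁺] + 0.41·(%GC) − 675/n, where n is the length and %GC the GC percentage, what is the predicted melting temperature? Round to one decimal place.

25.2°C

Length n = 28. Scanning the sequence gives A=11, C=6, G=6, T=5.
G+C = 12, so %GC = 12/28 × 100 = 42.857%
Salt term: 16.6 × (-3) = -49.8
GC term: 0.41 × 42.857 = 17.571; length term: −675/28 = −24.107
Tm = 81.5 + (-49.8) + 17.571 − 24.107 = 25.164 → 25.2°C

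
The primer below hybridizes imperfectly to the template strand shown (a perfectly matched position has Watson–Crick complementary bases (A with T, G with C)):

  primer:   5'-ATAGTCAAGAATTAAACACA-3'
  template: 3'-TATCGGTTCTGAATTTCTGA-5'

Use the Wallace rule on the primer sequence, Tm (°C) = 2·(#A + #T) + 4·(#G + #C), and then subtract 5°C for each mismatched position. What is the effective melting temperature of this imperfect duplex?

30°C

Primer base counts: A=11, T=4, G=2, C=3 → A+T=15, G+C=5
Perfect-match Tm = 2(15) + 4(5) = 30 + 20 = 50°C
Mismatches (positions where the bases are not complementary): 4 (at positions 5, 11, 17, 20)
Effective Tm = 50 − 4×5 = 50 − 20 = 30°C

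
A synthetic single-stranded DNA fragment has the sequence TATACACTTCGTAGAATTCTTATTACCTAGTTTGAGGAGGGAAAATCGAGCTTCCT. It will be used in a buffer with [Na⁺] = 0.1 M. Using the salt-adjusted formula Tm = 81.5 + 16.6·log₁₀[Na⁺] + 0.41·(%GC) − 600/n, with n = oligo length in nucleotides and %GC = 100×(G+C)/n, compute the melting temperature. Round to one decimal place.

Length n = 56. Scanning the sequence gives C=10, A=16, T=19, G=11.
G+C = 21, so %GC = 21/56 × 100 = 37.5%
Salt term: 16.6 × (-1) = -16.6
GC term: 0.41 × 37.5 = 15.375; length term: −600/56 = −10.714
Tm = 81.5 + (-16.6) + 15.375 − 10.714 = 69.561 → 69.6°C

69.6°C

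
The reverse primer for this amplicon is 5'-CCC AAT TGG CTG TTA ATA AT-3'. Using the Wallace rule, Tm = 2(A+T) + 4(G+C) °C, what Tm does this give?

54°C

Scanning the sequence gives G=3, C=4, T=7, A=6.
A+T = 13, G+C = 7
Tm = 4·7 + 2·13 = 28 + 26 = 54°C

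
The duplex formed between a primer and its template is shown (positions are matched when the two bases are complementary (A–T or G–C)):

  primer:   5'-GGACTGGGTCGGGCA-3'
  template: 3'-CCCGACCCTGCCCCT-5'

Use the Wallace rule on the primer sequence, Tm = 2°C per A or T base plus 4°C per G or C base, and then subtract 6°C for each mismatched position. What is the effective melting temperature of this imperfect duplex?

Primer base counts: A=2, T=2, G=8, C=3 → A+T=4, G+C=11
Perfect-match Tm = 2(4) + 4(11) = 8 + 44 = 52°C
Mismatches (positions where the bases are not complementary): 3 (at positions 3, 9, 14)
Effective Tm = 52 − 3×6 = 52 − 18 = 34°C

34°C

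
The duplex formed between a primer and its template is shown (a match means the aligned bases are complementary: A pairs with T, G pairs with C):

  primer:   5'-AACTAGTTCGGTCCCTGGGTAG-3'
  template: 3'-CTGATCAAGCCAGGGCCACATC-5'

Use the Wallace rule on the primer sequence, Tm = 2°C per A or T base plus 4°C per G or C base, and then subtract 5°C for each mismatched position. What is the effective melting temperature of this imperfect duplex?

Primer base counts: A=4, T=6, G=7, C=5 → A+T=10, G+C=12
Perfect-match Tm = 2(10) + 4(12) = 20 + 48 = 68°C
Mismatches (positions where the bases are not complementary): 3 (at positions 1, 16, 18)
Effective Tm = 68 − 3×5 = 68 − 15 = 53°C

53°C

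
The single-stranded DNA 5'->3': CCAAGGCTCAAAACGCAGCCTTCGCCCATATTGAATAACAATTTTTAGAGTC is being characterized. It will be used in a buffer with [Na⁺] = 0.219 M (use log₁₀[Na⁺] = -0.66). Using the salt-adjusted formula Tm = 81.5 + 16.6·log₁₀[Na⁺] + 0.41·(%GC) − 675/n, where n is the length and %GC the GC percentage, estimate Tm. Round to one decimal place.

Length n = 52. C=14, G=8, A=17, T=13
G+C = 22, so %GC = 22/52 × 100 = 42.308%
Salt term: 16.6 × (-0.66) = -10.956
GC term: 0.41 × 42.308 = 17.346; length term: −675/52 = −12.981
Tm = 81.5 + (-10.956) + 17.346 − 12.981 = 74.909 → 74.9°C

74.9°C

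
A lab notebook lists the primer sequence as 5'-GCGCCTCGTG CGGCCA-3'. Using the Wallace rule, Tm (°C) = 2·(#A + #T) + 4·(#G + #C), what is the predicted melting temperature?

58°C

C=7, G=6, T=2, A=1
So N_AT = 3 and N_GC = 13.
Tm = 4·13 + 2·3 = 52 + 6 = 58°C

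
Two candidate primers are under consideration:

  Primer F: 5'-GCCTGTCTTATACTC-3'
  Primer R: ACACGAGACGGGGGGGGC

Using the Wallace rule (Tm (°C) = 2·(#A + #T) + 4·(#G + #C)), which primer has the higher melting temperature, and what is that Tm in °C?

Primer F: A+T=8, G+C=7 → Tm = 2(8)+4(7) = 44°C
Primer R: A+T=4, G+C=14 → Tm = 2(4)+4(14) = 64°C
44°C vs 64°C → primer R is higher.

Primer R, 64°C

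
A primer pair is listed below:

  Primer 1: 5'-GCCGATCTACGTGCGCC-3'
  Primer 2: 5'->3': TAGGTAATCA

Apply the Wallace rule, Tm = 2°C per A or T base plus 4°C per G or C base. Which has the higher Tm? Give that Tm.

Primer 1, 58°C

Primer 1: A+T=5, G+C=12 → Tm = 2(5)+4(12) = 58°C
Primer 2: A+T=7, G+C=3 → Tm = 2(7)+4(3) = 26°C
58°C vs 26°C → primer 1 is higher.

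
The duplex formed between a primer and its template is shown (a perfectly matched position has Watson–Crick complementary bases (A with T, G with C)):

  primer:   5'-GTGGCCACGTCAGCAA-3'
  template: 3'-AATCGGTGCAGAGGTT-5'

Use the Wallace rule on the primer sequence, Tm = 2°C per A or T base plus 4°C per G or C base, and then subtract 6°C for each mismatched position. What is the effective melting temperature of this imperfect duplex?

28°C

Primer base counts: A=4, T=2, G=5, C=5 → A+T=6, G+C=10
Perfect-match Tm = 2(6) + 4(10) = 12 + 40 = 52°C
Mismatches (positions where the bases are not complementary): 4 (at positions 1, 3, 12, 13)
Effective Tm = 52 − 4×6 = 52 − 24 = 28°C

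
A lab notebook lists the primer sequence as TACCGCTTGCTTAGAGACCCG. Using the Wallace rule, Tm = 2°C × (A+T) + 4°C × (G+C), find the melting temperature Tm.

Counting bases: A=4, C=7, T=5, G=5
A+T = 9, G+C = 12
Tm = 2×9 + 4×12 = 66°C

66°C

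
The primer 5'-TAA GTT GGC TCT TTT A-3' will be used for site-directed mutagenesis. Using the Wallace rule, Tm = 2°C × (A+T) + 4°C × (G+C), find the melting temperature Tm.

Counting bases: C=2, A=3, G=3, T=8
A+T = 11, G+C = 5
Tm = 4·5 + 2·11 = 20 + 22 = 42°C

42°C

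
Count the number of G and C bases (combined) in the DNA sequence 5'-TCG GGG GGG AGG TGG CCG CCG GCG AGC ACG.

25

G=17, A=3, C=8, T=2
Total G or C: 17 + 8 = 25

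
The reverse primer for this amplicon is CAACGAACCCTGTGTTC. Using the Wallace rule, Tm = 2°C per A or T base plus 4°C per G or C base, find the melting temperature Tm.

52°C

Counting bases: G=3, C=6, A=4, T=4
AT pairs contribute 8, GC pairs contribute 9.
Tm = 4·9 + 2·8 = 36 + 16 = 52°C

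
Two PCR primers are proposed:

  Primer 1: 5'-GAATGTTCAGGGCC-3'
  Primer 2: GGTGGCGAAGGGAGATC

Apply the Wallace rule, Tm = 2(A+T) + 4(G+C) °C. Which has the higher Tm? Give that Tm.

Primer 2, 56°C

Primer 1: A+T=6, G+C=8 → Tm = 2(6)+4(8) = 44°C
Primer 2: A+T=6, G+C=11 → Tm = 2(6)+4(11) = 56°C
44°C vs 56°C → primer 2 is higher.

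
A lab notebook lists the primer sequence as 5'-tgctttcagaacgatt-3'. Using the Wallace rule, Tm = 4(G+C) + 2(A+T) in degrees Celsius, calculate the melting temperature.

Counting bases: A=4, T=6, C=3, G=3
AT pairs contribute 10, GC pairs contribute 6.
Tm = 2(10) + 4(6) = 20 + 24 = 44°C

44°C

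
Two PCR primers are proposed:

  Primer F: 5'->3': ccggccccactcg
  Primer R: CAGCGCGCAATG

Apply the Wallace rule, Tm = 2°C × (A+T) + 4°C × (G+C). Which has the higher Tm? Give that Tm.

Primer F, 48°C

Primer F: A+T=2, G+C=11 → Tm = 2(2)+4(11) = 48°C
Primer R: A+T=4, G+C=8 → Tm = 2(4)+4(8) = 40°C
48°C vs 40°C → primer F is higher.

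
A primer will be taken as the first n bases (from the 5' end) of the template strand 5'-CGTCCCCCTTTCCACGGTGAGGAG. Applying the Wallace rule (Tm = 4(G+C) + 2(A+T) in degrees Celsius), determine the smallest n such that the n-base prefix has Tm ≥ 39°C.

n = 12

First 11 bases: CGTCCCCCTTT → Tm = 36°C (< 39°C)
First 12 bases: CGTCCCCCTTTC → Tm = 40°C (≥ 39°C)
Each additional base adds 2°C (A/T) or 4°C (G/C), so Tm is non-decreasing in n; n = 12 is the first length to reach 39°C.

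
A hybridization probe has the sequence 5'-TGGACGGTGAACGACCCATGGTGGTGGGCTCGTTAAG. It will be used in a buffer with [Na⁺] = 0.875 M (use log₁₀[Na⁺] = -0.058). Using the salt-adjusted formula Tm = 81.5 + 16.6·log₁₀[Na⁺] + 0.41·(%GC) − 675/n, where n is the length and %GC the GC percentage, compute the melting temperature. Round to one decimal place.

Length n = 37. T=8, C=7, G=15, A=7
G+C = 22, so %GC = 22/37 × 100 = 59.459%
Salt term: 16.6 × (-0.058) = -0.963
GC term: 0.41 × 59.459 = 24.378; length term: −675/37 = −18.243
Tm = 81.5 + (-0.963) + 24.378 − 18.243 = 86.672 → 86.7°C

86.7°C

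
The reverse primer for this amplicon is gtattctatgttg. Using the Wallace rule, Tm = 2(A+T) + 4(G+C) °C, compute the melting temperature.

Scanning the sequence gives T=7, G=3, C=1, A=2.
So N_AT = 9 and N_GC = 4.
Tm = 2(9) + 4(4) = 18 + 16 = 34°C

34°C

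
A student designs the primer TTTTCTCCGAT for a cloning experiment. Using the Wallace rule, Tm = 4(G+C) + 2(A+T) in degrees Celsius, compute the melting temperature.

30°C

Base counts: G=1, A=1, T=6, C=3
A+T = 7, G+C = 4
Tm = 2(7) + 4(4) = 14 + 16 = 30°C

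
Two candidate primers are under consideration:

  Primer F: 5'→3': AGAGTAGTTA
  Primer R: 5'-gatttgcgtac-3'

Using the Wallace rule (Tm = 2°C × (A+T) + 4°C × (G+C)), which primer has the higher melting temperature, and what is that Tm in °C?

Primer F: A+T=7, G+C=3 → Tm = 2(7)+4(3) = 26°C
Primer R: A+T=6, G+C=5 → Tm = 2(6)+4(5) = 32°C
26°C vs 32°C → primer R is higher.

Primer R, 32°C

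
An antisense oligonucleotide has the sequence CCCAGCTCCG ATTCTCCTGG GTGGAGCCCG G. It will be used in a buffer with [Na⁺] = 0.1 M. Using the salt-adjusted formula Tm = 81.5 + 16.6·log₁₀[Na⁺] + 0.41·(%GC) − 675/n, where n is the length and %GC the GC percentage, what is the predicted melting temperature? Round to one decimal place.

72.2°C

Length n = 31. Counting bases: T=6, A=3, G=10, C=12
G+C = 22, so %GC = 22/31 × 100 = 70.968%
Salt term: 16.6 × (-1) = -16.6
GC term: 0.41 × 70.968 = 29.097; length term: −675/31 = −21.774
Tm = 81.5 + (-16.6) + 29.097 − 21.774 = 72.223 → 72.2°C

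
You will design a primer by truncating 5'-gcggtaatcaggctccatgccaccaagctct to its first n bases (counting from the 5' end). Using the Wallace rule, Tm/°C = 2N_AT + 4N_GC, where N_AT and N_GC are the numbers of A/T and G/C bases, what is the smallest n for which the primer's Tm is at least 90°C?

First 27 bases: GCGGTAATCAGGCTCCATGCCACCAAG → Tm = 86°C (< 90°C)
First 28 bases: GCGGTAATCAGGCTCCATGCCACCAAGC → Tm = 90°C (≥ 90°C)
Since every base adds ≥2°C, Tm only increases with n, so the threshold is first crossed at n = 28.

n = 28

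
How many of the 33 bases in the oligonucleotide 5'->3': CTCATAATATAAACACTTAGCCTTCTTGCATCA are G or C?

A=11, T=11, G=2, C=9
Total G or C: 2 + 9 = 11

11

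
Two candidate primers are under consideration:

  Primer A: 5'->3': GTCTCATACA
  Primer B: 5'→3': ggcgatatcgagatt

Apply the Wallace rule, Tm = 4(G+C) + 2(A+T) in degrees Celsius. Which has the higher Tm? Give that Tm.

Primer B, 44°C

Primer A: A+T=6, G+C=4 → Tm = 2(6)+4(4) = 28°C
Primer B: A+T=8, G+C=7 → Tm = 2(8)+4(7) = 44°C
28°C vs 44°C → primer B is higher.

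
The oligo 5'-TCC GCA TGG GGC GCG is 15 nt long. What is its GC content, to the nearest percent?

80%

T=2, G=7, C=5, A=1
G+C = 7 + 5 = 12 out of 15 bases
%GC = 12/15 × 100 = 80% ≈ 80%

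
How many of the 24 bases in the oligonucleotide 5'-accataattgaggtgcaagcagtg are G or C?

Counting bases: C=4, G=7, T=5, A=8
G+C = 7 + 4 = 11

11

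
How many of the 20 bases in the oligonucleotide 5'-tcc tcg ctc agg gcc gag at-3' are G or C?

13

C=7, A=3, G=6, T=4
Total G or C: 6 + 7 = 13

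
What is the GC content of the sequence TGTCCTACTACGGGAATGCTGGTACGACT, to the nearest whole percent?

A=6, T=8, G=8, C=7
G+C = 8 + 7 = 15 out of 29 bases
%GC = 15/29 × 100 = 51.72% ≈ 52%

52%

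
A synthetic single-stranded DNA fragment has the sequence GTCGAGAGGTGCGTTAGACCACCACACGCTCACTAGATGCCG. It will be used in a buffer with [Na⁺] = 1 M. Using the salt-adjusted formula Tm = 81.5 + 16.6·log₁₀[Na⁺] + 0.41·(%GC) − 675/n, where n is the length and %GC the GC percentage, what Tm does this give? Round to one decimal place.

89.8°C

Length n = 42. C=13, G=12, T=7, A=10
G+C = 25, so %GC = 25/42 × 100 = 59.524%
Salt term: 16.6 × (0) = 0
GC term: 0.41 × 59.524 = 24.405; length term: −675/42 = −16.071
Tm = 81.5 + (0) + 24.405 − 16.071 = 89.834 → 89.8°C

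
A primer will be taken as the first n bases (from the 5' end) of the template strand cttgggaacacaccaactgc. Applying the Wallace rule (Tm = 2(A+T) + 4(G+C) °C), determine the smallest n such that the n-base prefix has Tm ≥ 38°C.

First 12 bases: CTTGGGAACACA → Tm = 36°C (< 38°C)
First 13 bases: CTTGGGAACACAC → Tm = 40°C (≥ 38°C)
Each additional base adds 2°C (A/T) or 4°C (G/C), so Tm is non-decreasing in n; n = 13 is the first length to reach 38°C.

n = 13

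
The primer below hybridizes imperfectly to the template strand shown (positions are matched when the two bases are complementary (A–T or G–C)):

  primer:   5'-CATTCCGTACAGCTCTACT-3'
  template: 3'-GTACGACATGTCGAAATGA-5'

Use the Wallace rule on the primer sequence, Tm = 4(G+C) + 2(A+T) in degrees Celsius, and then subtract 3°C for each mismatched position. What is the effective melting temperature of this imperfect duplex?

Primer base counts: A=4, T=6, G=2, C=7 → A+T=10, G+C=9
Perfect-match Tm = 2(10) + 4(9) = 20 + 36 = 56°C
Mismatches (positions where the bases are not complementary): 3 (at positions 4, 6, 15)
Effective Tm = 56 − 3×3 = 56 − 9 = 47°C

47°C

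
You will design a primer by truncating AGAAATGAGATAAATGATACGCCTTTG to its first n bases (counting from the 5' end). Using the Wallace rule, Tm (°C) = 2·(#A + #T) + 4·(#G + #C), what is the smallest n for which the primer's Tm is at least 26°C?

First 9 bases: AGAAATGAG → Tm = 24°C (< 26°C)
First 10 bases: AGAAATGAGA → Tm = 26°C (≥ 26°C)
Since every base adds ≥2°C, Tm only increases with n, so the threshold is first crossed at n = 10.

n = 10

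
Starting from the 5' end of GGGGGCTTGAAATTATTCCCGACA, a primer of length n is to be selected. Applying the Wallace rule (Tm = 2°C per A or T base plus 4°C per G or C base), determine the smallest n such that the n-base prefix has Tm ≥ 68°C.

n = 23

First 22 bases: GGGGGCTTGAAATTATTCCCGA → Tm = 66°C (< 68°C)
First 23 bases: GGGGGCTTGAAATTATTCCCGAC → Tm = 70°C (≥ 68°C)
Since every base adds ≥2°C, Tm only increases with n, so the threshold is first crossed at n = 23.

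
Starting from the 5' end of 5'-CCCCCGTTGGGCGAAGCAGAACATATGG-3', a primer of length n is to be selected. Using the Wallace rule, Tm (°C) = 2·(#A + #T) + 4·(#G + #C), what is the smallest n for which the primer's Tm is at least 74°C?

n = 22

First 21 bases: CCCCCGTTGGGCGAAGCAGAA → Tm = 70°C (< 74°C)
First 22 bases: CCCCCGTTGGGCGAAGCAGAAC → Tm = 74°C (≥ 74°C)
Since every base adds ≥2°C, Tm only increases with n, so the threshold is first crossed at n = 22.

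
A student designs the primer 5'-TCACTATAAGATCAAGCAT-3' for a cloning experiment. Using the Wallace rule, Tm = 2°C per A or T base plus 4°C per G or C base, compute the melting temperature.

50°C

Base counts: T=5, G=2, A=8, C=4
A+T = 13, G+C = 6
Tm = 2(13) + 4(6) = 26 + 24 = 50°C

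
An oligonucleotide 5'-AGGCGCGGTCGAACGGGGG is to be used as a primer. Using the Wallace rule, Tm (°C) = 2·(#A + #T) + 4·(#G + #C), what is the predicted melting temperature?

68°C

G=11, T=1, C=4, A=3
A+T = 4, G+C = 15
Tm = 2(4) + 4(15) = 8 + 60 = 68°C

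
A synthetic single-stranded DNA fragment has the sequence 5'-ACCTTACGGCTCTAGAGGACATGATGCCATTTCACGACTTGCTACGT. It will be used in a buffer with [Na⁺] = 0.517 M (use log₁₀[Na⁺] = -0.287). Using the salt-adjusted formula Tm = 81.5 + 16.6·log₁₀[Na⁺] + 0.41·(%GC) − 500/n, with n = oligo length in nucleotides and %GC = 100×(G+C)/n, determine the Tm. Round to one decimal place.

86.2°C

Length n = 47. Counting bases: T=13, G=10, A=11, C=13
G+C = 23, so %GC = 23/47 × 100 = 48.936%
Salt term: 16.6 × (-0.287) = -4.764
GC term: 0.41 × 48.936 = 20.064; length term: −500/47 = −10.638
Tm = 81.5 + (-4.764) + 20.064 − 10.638 = 86.162 → 86.2°C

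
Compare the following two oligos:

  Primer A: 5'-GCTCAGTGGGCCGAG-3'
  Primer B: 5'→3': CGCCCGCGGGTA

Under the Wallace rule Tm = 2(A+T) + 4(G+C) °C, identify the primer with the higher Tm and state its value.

Primer A, 52°C

Primer A: A+T=4, G+C=11 → Tm = 2(4)+4(11) = 52°C
Primer B: A+T=2, G+C=10 → Tm = 2(2)+4(10) = 44°C
52°C vs 44°C → primer A is higher.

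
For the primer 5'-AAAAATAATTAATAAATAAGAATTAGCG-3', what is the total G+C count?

4

C=1, T=7, A=17, G=3
G+C = 3 + 1 = 4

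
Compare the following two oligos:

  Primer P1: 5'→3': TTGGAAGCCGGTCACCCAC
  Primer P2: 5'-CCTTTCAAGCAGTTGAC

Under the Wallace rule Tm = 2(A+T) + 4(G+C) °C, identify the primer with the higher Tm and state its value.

Primer P1: A+T=7, G+C=12 → Tm = 2(7)+4(12) = 62°C
Primer P2: A+T=9, G+C=8 → Tm = 2(9)+4(8) = 50°C
62°C vs 50°C → primer P1 is higher.

Primer P1, 62°C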